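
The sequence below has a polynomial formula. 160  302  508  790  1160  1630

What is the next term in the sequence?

142  206  282  370  470
64  76  88  100
12  12  12
Third differences constant at 12.
100 + 12 = 112;  470 + 112 = 582;  1630 + 582 = 2212

2212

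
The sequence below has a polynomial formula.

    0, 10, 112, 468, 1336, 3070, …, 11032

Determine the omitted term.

6120

Using the first 6 terms:
Δ: 10  102  356  868  1734
Δ²: 92  254  512  866
Δ³: 162  258  354
Δ⁴: 96  96
Constant fourth difference = 96.
Extend forward: 354 + 96 = 450;  866 + 450 = 1316;  1734 + 1316 = 3050;  3070 + 3050 = 6120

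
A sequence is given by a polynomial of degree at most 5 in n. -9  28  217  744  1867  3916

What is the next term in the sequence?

7293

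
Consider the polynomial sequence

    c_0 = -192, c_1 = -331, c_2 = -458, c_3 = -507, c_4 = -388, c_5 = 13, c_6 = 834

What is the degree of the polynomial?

D1: -139, -127, -49, 119, 401, 821
D2: 12, 78, 168, 282, 420
D3: 66, 90, 114, 138
D4: 24, 24, 24
The fourth differences are constant, so the polynomial has degree 4.

4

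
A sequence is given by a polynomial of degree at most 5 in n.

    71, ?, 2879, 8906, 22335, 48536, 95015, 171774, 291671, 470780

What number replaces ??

Using the last 8 terms:
6027  13429  26201  46479  76759  119897  179109
7402  12772  20278  30280  43138  59212
5370  7506  10002  12858  16074
2136  2496  2856  3216
360  360  360
Constant fifth difference = 360.
Extend backward: 2136 − 360 = 1776;  5370 − 1776 = 3594;  7402 − 3594 = 3808;  6027 − 3808 = 2219;  2879 − 2219 = 660

660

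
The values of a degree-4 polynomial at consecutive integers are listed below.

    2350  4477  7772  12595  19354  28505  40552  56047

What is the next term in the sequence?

Δ: 2127 , 3295 , 4823 , 6759 , 9151 , 12047 , 15495
Δ²: 1168 , 1528 , 1936 , 2392 , 2896 , 3448
Δ³: 360 , 408 , 456 , 504 , 552
Δ⁴: 48 , 48 , 48 , 48
Fourth differences constant at 48.
552 + 48 = 600;  3448 + 600 = 4048;  15495 + 4048 = 19543;  56047 + 19543 = 75590

75590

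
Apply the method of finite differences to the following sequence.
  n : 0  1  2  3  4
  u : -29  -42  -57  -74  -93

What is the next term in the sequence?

-114

D1: -13  -15  -17  -19
D2: -2  -2  -2
Second differences constant at -2.
-19 − 2 = -21;  -93 − 21 = -114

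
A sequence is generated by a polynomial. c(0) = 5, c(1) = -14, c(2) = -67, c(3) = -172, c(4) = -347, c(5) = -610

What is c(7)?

-1472

First differences: -19 , -53 , -105 , -175 , -263
Second differences: -34 , -52 , -70 , -88
Third differences: -18 , -18 , -18
The third differences are constant (-18).
-88 − 18 = -106;  -263 − 106 = -369;  -610 − 369 = -979
-106 − 18 = -124;  -369 − 124 = -493;  -979 − 493 = -1472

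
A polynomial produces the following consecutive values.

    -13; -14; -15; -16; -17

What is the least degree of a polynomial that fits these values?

-1, -1, -1, -1
The first differences are constant, so the polynomial has degree 1.

1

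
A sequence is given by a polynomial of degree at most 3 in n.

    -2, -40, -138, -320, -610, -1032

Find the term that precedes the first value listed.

0

First differences: -38  -98  -182  -290  -422
Second differences: -60  -84  -108  -132
Third differences: -24  -24  -24
The third differences are constant at -24.
Work back: -60 + 24 = -36;  -38 + 36 = -2;  -2 + 2 = 0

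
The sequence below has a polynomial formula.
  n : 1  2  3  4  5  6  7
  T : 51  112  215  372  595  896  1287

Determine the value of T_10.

3120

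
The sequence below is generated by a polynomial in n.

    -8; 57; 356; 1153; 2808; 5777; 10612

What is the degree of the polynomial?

4

D1: 65, 299, 797, 1655, 2969, 4835
D2: 234, 498, 858, 1314, 1866
D3: 264, 360, 456, 552
D4: 96, 96, 96
The fourth differences are constant, so the polynomial has degree 4.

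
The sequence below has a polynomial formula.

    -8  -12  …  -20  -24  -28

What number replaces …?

-16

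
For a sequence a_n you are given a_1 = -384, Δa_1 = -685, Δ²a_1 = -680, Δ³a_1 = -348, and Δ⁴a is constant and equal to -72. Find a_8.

Build the table forward from the leading diagonal:
Δ⁴: -72  -72  -72  -72  -72  -72  -72  -72
Δ³: -348  -420  -492  -564  -636  -708  -780  -852
Δ²: -680  -1028  -1448  -1940  -2504  -3140  -3848  -4628
Δ: -685  -1365  -2393  -3841  -5781  -8285  -11425  -15273
a: -384  -1069  -2434  -4827  -8668  -14449  -22734  -34159

-34159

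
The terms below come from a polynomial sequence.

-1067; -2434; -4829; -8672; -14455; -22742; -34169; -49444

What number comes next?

-69347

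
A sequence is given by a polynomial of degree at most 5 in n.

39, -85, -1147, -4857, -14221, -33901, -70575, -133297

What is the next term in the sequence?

Δ: -124 , -1062 , -3710 , -9364 , -19680 , -36674 , -62722
Δ²: -938 , -2648 , -5654 , -10316 , -16994 , -26048
Δ³: -1710 , -3006 , -4662 , -6678 , -9054
Δ⁴: -1296 , -1656 , -2016 , -2376
Δ⁵: -360 , -360 , -360
Constant fifth difference = -360, so extend:
-2376 − 360 = -2736;  -9054 − 2736 = -11790;  -26048 − 11790 = -37838;  -62722 − 37838 = -100560;  -133297 − 100560 = -233857

-233857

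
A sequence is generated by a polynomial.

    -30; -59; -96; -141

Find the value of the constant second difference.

First differences: -29, -37, -45
Second differences: -8, -8

-8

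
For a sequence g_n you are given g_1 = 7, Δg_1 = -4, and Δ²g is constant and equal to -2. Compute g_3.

-3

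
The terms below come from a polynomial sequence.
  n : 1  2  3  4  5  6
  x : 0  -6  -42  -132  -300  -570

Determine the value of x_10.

First differences: -6  -36  -90  -168  -270
Second differences: -30  -54  -78  -102
Third differences: -24  -24  -24
Third differences constant at -24.
-102 − 24 = -126;  -270 − 126 = -396;  -570 − 396 = -966
-126 − 24 = -150;  -396 − 150 = -546;  -966 − 546 = -1512
-150 − 24 = -174;  -546 − 174 = -720;  -1512 − 720 = -2232
-174 − 24 = -198;  -720 − 198 = -918;  -2232 − 918 = -3150

-3150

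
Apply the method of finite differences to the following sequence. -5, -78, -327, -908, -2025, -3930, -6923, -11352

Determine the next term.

-17613

D1: -73, -249, -581, -1117, -1905, -2993, -4429
D2: -176, -332, -536, -788, -1088, -1436
D3: -156, -204, -252, -300, -348
D4: -48, -48, -48, -48
Fourth differences constant at -48.
-348 − 48 = -396;  -1436 − 396 = -1832;  -4429 − 1832 = -6261;  -11352 − 6261 = -17613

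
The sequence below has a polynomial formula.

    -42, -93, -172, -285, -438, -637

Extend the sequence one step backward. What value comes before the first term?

D1: -51, -79, -113, -153, -199
D2: -28, -34, -40, -46
D3: -6, -6, -6
The third differences are constant at -6.
Work back: -28 + 6 = -22;  -51 + 22 = -29;  -42 + 29 = -13

-13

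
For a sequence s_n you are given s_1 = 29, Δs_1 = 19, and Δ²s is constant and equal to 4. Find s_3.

Build the table forward from the leading diagonal:
Second differences: 4  4  4
First differences: 19  23  27
s: 29  48  71

71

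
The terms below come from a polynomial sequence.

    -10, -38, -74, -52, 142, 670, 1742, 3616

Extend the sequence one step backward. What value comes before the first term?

-28  -36  22  194  528  1072  1874
-8  58  172  334  544  802
66  114  162  210  258
48  48  48  48
The fourth differences are constant at 48.
Work back: 66 − 48 = 18;  -8 − 18 = -26;  -28 + 26 = -2;  -10 + 2 = -8

-8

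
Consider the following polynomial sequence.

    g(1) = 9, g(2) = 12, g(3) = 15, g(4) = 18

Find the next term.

D1: 3 , 3 , 3
First differences constant at 3.
18 + 3 = 21

21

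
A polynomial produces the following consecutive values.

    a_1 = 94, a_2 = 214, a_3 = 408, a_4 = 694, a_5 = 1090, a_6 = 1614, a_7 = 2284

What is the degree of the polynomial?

3

120, 194, 286, 396, 524, 670
74, 92, 110, 128, 146
18, 18, 18, 18
The third differences are constant, so the polynomial has degree 3.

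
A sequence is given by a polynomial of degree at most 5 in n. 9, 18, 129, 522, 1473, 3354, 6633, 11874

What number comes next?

Δ: 9, 111, 393, 951, 1881, 3279, 5241
Δ²: 102, 282, 558, 930, 1398, 1962
Δ³: 180, 276, 372, 468, 564
Δ⁴: 96, 96, 96, 96
The fourth differences are constant (96).
564 + 96 = 660;  1962 + 660 = 2622;  5241 + 2622 = 7863;  11874 + 7863 = 19737

19737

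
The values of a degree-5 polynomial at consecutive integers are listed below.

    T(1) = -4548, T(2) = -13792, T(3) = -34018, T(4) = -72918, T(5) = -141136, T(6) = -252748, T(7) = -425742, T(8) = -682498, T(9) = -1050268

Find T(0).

Δ: -9244  -20226  -38900  -68218  -111612  -172994  -256756  -367770
Δ²: -10982  -18674  -29318  -43394  -61382  -83762  -111014
Δ³: -7692  -10644  -14076  -17988  -22380  -27252
Δ⁴: -2952  -3432  -3912  -4392  -4872
Δ⁵: -480  -480  -480  -480
The fifth differences are constant at -480.
Work back: -2952 + 480 = -2472;  -7692 + 2472 = -5220;  -10982 + 5220 = -5762;  -9244 + 5762 = -3482;  -4548 + 3482 = -1066

-1066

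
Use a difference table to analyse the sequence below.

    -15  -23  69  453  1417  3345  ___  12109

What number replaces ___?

6717

Using the first 6 terms:
First differences: -8  92  384  964  1928
Second differences: 100  292  580  964
Third differences: 192  288  384
Fourth differences: 96  96
Constant fourth difference = 96.
Extend forward: 384 + 96 = 480;  964 + 480 = 1444;  1928 + 1444 = 3372;  3345 + 3372 = 6717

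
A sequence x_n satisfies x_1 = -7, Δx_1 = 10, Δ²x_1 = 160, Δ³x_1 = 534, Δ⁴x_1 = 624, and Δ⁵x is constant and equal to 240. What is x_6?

Build the table forward from the leading diagonal:
Fifth differences: 240  240  240  240  240  240
Fourth differences: 624  864  1104  1344  1584  1824
Third differences: 534  1158  2022  3126  4470  6054
Second differences: 160  694  1852  3874  7000  11470
First differences: 10  170  864  2716  6590  13590
x: -7  3  173  1037  3753  10343

10343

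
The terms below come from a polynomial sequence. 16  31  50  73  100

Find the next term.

131

D1: 15 , 19 , 23 , 27
D2: 4 , 4 , 4
The second differences are constant (4).
27 + 4 = 31;  100 + 31 = 131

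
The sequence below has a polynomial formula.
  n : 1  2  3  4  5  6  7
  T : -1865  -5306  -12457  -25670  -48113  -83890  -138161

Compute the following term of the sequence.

-217262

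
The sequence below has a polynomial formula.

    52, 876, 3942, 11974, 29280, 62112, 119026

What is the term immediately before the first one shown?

First differences: 824  3066  8032  17306  32832  56914
Second differences: 2242  4966  9274  15526  24082
Third differences: 2724  4308  6252  8556
Fourth differences: 1584  1944  2304
Fifth differences: 360  360
The fifth differences are constant at 360.
Work back: 1584 − 360 = 1224;  2724 − 1224 = 1500;  2242 − 1500 = 742;  824 − 742 = 82;  52 − 82 = -30

-30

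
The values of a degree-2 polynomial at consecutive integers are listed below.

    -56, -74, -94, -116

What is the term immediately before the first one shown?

-40

-18  -20  -22
-2  -2
The second differences are constant at -2.
Work back: -18 + 2 = -16;  -56 + 16 = -40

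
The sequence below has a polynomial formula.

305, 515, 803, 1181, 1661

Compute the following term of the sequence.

2255

210 , 288 , 378 , 480
78 , 90 , 102
12 , 12
Third differences constant at 12.
102 + 12 = 114;  480 + 114 = 594;  1661 + 594 = 2255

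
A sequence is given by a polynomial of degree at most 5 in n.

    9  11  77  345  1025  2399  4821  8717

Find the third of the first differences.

Δ: 2, 66, 268, 680, 1374, 2422, 3896
Δ²: 64, 202, 412, 694, 1048, 1474
Δ³: 138, 210, 282, 354, 426
Δ⁴: 72, 72, 72, 72

268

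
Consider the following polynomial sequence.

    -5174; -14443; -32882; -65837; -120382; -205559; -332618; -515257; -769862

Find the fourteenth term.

-3914287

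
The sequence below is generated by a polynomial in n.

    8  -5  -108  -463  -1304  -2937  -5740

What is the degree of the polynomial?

D1: -13, -103, -355, -841, -1633, -2803
D2: -90, -252, -486, -792, -1170
D3: -162, -234, -306, -378
D4: -72, -72, -72
The fourth differences are constant, so the polynomial has degree 4.

4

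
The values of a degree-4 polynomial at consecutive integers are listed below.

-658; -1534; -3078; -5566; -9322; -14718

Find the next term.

-22174

D1: -876, -1544, -2488, -3756, -5396
D2: -668, -944, -1268, -1640
D3: -276, -324, -372
D4: -48, -48
Constant fourth difference = -48, so extend:
-372 − 48 = -420;  -1640 − 420 = -2060;  -5396 − 2060 = -7456;  -14718 − 7456 = -22174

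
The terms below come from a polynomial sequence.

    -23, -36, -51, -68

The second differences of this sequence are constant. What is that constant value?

D1: -13, -15, -17
D2: -2, -2

-2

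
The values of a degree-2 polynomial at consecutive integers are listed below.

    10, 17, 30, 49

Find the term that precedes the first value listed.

9

D1: 7, 13, 19
D2: 6, 6
The second differences are constant at 6.
Work back: 7 − 6 = 1;  10 − 1 = 9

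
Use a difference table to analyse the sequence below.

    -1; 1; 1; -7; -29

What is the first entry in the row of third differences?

-6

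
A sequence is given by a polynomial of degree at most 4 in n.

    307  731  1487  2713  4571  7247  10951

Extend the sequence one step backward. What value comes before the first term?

First differences: 424  756  1226  1858  2676  3704
Second differences: 332  470  632  818  1028
Third differences: 138  162  186  210
Fourth differences: 24  24  24
The fourth differences are constant at 24.
Work back: 138 − 24 = 114;  332 − 114 = 218;  424 − 218 = 206;  307 − 206 = 101

101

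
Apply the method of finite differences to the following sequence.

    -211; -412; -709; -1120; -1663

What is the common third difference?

-18

D1: -201, -297, -411, -543
D2: -96, -114, -132
D3: -18, -18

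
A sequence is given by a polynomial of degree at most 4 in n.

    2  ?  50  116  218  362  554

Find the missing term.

14

Using the last 5 terms:
D1: 66, 102, 144, 192
D2: 36, 42, 48
D3: 6, 6
Constant third difference = 6.
Extend backward: 36 − 6 = 30;  66 − 30 = 36;  50 − 36 = 14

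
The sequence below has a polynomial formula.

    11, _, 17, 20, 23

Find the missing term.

14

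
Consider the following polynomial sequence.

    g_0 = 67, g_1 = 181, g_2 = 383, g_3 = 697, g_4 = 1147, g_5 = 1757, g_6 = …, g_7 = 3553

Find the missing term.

2551

Using the first 6 terms:
114, 202, 314, 450, 610
88, 112, 136, 160
24, 24, 24
Constant third difference = 24.
Extend forward: 160 + 24 = 184;  610 + 184 = 794;  1757 + 794 = 2551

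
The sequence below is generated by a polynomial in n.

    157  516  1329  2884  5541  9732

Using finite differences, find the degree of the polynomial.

4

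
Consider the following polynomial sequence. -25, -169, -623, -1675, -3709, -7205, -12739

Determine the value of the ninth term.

First differences: -144 , -454 , -1052 , -2034 , -3496 , -5534
Second differences: -310 , -598 , -982 , -1462 , -2038
Third differences: -288 , -384 , -480 , -576
Fourth differences: -96 , -96 , -96
Fourth differences constant at -96.
-576 − 96 = -672;  -2038 − 672 = -2710;  -5534 − 2710 = -8244;  -12739 − 8244 = -20983
-672 − 96 = -768;  -2710 − 768 = -3478;  -8244 − 3478 = -11722;  -20983 − 11722 = -32705

-32705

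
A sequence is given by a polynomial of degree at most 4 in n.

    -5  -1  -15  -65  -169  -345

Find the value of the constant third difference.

-18

First differences: 4, -14, -50, -104, -176
Second differences: -18, -36, -54, -72
Third differences: -18, -18, -18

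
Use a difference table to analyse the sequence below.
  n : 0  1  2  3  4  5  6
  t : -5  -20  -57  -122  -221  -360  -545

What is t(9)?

-15, -37, -65, -99, -139, -185
-22, -28, -34, -40, -46
-6, -6, -6, -6
Third differences constant at -6.
-46 − 6 = -52;  -185 − 52 = -237;  -545 − 237 = -782
-52 − 6 = -58;  -237 − 58 = -295;  -782 − 295 = -1077
-58 − 6 = -64;  -295 − 64 = -359;  -1077 − 359 = -1436

-1436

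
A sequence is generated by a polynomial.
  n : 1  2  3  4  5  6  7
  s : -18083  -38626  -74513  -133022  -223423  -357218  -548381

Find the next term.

D1: -20543 , -35887 , -58509 , -90401 , -133795 , -191163
D2: -15344 , -22622 , -31892 , -43394 , -57368
D3: -7278 , -9270 , -11502 , -13974
D4: -1992 , -2232 , -2472
D5: -240 , -240
Fifth differences constant at -240.
-2472 − 240 = -2712;  -13974 − 2712 = -16686;  -57368 − 16686 = -74054;  -191163 − 74054 = -265217;  -548381 − 265217 = -813598

-813598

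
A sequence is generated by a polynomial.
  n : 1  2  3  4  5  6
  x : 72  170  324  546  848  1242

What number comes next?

First differences: 98, 154, 222, 302, 394
Second differences: 56, 68, 80, 92
Third differences: 12, 12, 12
The third differences are constant (12).
92 + 12 = 104;  394 + 104 = 498;  1242 + 498 = 1740

1740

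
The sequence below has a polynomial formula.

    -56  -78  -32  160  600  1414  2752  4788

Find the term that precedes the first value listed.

-22, 46, 192, 440, 814, 1338, 2036
68, 146, 248, 374, 524, 698
78, 102, 126, 150, 174
24, 24, 24, 24
The fourth differences are constant at 24.
Work back: 78 − 24 = 54;  68 − 54 = 14;  -22 − 14 = -36;  -56 + 36 = -20

-20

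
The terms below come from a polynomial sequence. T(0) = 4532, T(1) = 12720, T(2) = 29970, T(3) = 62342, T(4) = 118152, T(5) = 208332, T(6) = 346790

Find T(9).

1243112

8188  17250  32372  55810  90180  138458
9062  15122  23438  34370  48278
6060  8316  10932  13908
2256  2616  2976
360  360
Constant fifth difference = 360, so extend:
2976 + 360 = 3336;  13908 + 3336 = 17244;  48278 + 17244 = 65522;  138458 + 65522 = 203980;  346790 + 203980 = 550770
3336 + 360 = 3696;  17244 + 3696 = 20940;  65522 + 20940 = 86462;  203980 + 86462 = 290442;  550770 + 290442 = 841212
3696 + 360 = 4056;  20940 + 4056 = 24996;  86462 + 24996 = 111458;  290442 + 111458 = 401900;  841212 + 401900 = 1243112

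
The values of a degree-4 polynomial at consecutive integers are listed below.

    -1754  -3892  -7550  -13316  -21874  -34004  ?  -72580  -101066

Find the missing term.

Using the first 6 terms:
D1: -2138, -3658, -5766, -8558, -12130
D2: -1520, -2108, -2792, -3572
D3: -588, -684, -780
D4: -96, -96
Constant fourth difference = -96.
Extend forward: -780 − 96 = -876;  -3572 − 876 = -4448;  -12130 − 4448 = -16578;  -34004 − 16578 = -50582

-50582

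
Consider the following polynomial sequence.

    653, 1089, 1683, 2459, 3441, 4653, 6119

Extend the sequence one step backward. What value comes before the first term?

Δ: 436, 594, 776, 982, 1212, 1466
Δ²: 158, 182, 206, 230, 254
Δ³: 24, 24, 24, 24
The third differences are constant at 24.
Work back: 158 − 24 = 134;  436 − 134 = 302;  653 − 302 = 351

351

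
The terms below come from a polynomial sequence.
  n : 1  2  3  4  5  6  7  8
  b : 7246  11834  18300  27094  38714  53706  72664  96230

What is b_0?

4134

D1: 4588  6466  8794  11620  14992  18958  23566
D2: 1878  2328  2826  3372  3966  4608
D3: 450  498  546  594  642
D4: 48  48  48  48
The fourth differences are constant at 48.
Work back: 450 − 48 = 402;  1878 − 402 = 1476;  4588 − 1476 = 3112;  7246 − 3112 = 4134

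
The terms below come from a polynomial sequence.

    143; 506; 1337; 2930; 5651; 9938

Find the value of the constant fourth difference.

72

Δ: 363, 831, 1593, 2721, 4287
Δ²: 468, 762, 1128, 1566
Δ³: 294, 366, 438
Δ⁴: 72, 72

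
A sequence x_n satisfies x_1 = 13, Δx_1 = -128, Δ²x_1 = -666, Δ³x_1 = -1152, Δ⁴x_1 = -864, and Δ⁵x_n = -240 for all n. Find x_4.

-3521

Build the table forward from the leading diagonal:
Fifth differences: -240  -240  -240  -240
Fourth differences: -864  -1104  -1344  -1584
Third differences: -1152  -2016  -3120  -4464
Second differences: -666  -1818  -3834  -6954
First differences: -128  -794  -2612  -6446
x: 13  -115  -909  -3521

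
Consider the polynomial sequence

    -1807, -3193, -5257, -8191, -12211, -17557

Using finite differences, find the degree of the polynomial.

First differences: -1386, -2064, -2934, -4020, -5346
Second differences: -678, -870, -1086, -1326
Third differences: -192, -216, -240
Fourth differences: -24, -24
The fourth differences are constant, so the polynomial has degree 4.

4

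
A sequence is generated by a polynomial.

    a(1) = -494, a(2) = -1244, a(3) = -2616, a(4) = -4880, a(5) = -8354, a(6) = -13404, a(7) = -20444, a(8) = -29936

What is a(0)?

-750, -1372, -2264, -3474, -5050, -7040, -9492
-622, -892, -1210, -1576, -1990, -2452
-270, -318, -366, -414, -462
-48, -48, -48, -48
The fourth differences are constant at -48.
Work back: -270 + 48 = -222;  -622 + 222 = -400;  -750 + 400 = -350;  -494 + 350 = -144

-144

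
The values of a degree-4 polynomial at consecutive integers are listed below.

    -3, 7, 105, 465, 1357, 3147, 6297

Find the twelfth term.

First differences: 10  98  360  892  1790  3150
Second differences: 88  262  532  898  1360
Third differences: 174  270  366  462
Fourth differences: 96  96  96
The fourth differences are constant (96).
462 + 96 = 558;  1360 + 558 = 1918;  3150 + 1918 = 5068;  6297 + 5068 = 11365
558 + 96 = 654;  1918 + 654 = 2572;  5068 + 2572 = 7640;  11365 + 7640 = 19005
654 + 96 = 750;  2572 + 750 = 3322;  7640 + 3322 = 10962;  19005 + 10962 = 29967
750 + 96 = 846;  3322 + 846 = 4168;  10962 + 4168 = 15130;  29967 + 15130 = 45097
846 + 96 = 942;  4168 + 942 = 5110;  15130 + 5110 = 20240;  45097 + 20240 = 65337

65337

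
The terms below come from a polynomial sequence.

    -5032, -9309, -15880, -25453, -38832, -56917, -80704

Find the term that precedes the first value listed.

-4277, -6571, -9573, -13379, -18085, -23787
-2294, -3002, -3806, -4706, -5702
-708, -804, -900, -996
-96, -96, -96
The fourth differences are constant at -96.
Work back: -708 + 96 = -612;  -2294 + 612 = -1682;  -4277 + 1682 = -2595;  -5032 + 2595 = -2437

-2437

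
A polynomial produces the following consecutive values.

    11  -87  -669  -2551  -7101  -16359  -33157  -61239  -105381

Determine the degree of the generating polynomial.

-98, -582, -1882, -4550, -9258, -16798, -28082, -44142
-484, -1300, -2668, -4708, -7540, -11284, -16060
-816, -1368, -2040, -2832, -3744, -4776
-552, -672, -792, -912, -1032
-120, -120, -120, -120
The fifth differences are constant, so the polynomial has degree 5.

5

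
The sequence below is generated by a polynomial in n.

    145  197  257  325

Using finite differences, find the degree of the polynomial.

Δ: 52, 60, 68
Δ²: 8, 8
The second differences are constant, so the polynomial has degree 2.

2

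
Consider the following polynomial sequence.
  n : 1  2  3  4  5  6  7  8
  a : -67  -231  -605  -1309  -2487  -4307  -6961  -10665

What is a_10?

-22207

Δ: -164, -374, -704, -1178, -1820, -2654, -3704
Δ²: -210, -330, -474, -642, -834, -1050
Δ³: -120, -144, -168, -192, -216
Δ⁴: -24, -24, -24, -24
Fourth differences constant at -24.
-216 − 24 = -240;  -1050 − 240 = -1290;  -3704 − 1290 = -4994;  -10665 − 4994 = -15659
-240 − 24 = -264;  -1290 − 264 = -1554;  -4994 − 1554 = -6548;  -15659 − 6548 = -22207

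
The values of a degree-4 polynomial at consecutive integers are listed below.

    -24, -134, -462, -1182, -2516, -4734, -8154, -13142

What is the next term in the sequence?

-110, -328, -720, -1334, -2218, -3420, -4988
-218, -392, -614, -884, -1202, -1568
-174, -222, -270, -318, -366
-48, -48, -48, -48
The fourth differences are constant (-48).
-366 − 48 = -414;  -1568 − 414 = -1982;  -4988 − 1982 = -6970;  -13142 − 6970 = -20112

-20112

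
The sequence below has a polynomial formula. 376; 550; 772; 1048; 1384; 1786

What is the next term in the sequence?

2260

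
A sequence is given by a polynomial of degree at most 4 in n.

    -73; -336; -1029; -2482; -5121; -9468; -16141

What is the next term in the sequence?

D1: -263, -693, -1453, -2639, -4347, -6673
D2: -430, -760, -1186, -1708, -2326
D3: -330, -426, -522, -618
D4: -96, -96, -96
Fourth differences constant at -96.
-618 − 96 = -714;  -2326 − 714 = -3040;  -6673 − 3040 = -9713;  -16141 − 9713 = -25854

-25854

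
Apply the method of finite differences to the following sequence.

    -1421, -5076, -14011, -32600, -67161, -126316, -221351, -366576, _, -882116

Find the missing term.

-579685

Using the first 8 terms:
First differences: -3655, -8935, -18589, -34561, -59155, -95035, -145225
Second differences: -5280, -9654, -15972, -24594, -35880, -50190
Third differences: -4374, -6318, -8622, -11286, -14310
Fourth differences: -1944, -2304, -2664, -3024
Fifth differences: -360, -360, -360
Constant fifth difference = -360.
Extend forward: -3024 − 360 = -3384;  -14310 − 3384 = -17694;  -50190 − 17694 = -67884;  -145225 − 67884 = -213109;  -366576 − 213109 = -579685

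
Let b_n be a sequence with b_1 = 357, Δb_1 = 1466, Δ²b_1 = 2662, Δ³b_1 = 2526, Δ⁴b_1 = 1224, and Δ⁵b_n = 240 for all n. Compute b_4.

15267

Build the table forward from the leading diagonal:
Δ⁵: 240, 240, 240, 240
Δ⁴: 1224, 1464, 1704, 1944
Δ³: 2526, 3750, 5214, 6918
Δ²: 2662, 5188, 8938, 14152
Δ: 1466, 4128, 9316, 18254
b: 357, 1823, 5951, 15267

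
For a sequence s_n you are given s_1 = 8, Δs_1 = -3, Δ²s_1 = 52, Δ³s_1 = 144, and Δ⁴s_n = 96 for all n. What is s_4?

Build the table forward from the leading diagonal:
Δ⁴: 96, 96, 96, 96
Δ³: 144, 240, 336, 432
Δ²: 52, 196, 436, 772
Δ: -3, 49, 245, 681
s: 8, 5, 54, 299

299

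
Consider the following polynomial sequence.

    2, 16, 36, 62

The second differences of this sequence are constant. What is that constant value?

6

First differences: 14, 20, 26
Second differences: 6, 6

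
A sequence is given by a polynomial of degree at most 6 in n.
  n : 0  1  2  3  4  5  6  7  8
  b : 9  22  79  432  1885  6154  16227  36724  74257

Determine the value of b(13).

13 , 57 , 353 , 1453 , 4269 , 10073 , 20497 , 37533
44 , 296 , 1100 , 2816 , 5804 , 10424 , 17036
252 , 804 , 1716 , 2988 , 4620 , 6612
552 , 912 , 1272 , 1632 , 1992
360 , 360 , 360 , 360
Fifth differences constant at 360.
1992 + 360 = 2352;  6612 + 2352 = 8964;  17036 + 8964 = 26000;  37533 + 26000 = 63533;  74257 + 63533 = 137790
2352 + 360 = 2712;  8964 + 2712 = 11676;  26000 + 11676 = 37676;  63533 + 37676 = 101209;  137790 + 101209 = 238999
2712 + 360 = 3072;  11676 + 3072 = 14748;  37676 + 14748 = 52424;  101209 + 52424 = 153633;  238999 + 153633 = 392632
3072 + 360 = 3432;  14748 + 3432 = 18180;  52424 + 18180 = 70604;  153633 + 70604 = 224237;  392632 + 224237 = 616869
3432 + 360 = 3792;  18180 + 3792 = 21972;  70604 + 21972 = 92576;  224237 + 92576 = 316813;  616869 + 316813 = 933682

933682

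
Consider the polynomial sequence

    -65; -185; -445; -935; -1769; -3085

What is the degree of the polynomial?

4

D1: -120, -260, -490, -834, -1316
D2: -140, -230, -344, -482
D3: -90, -114, -138
D4: -24, -24
The fourth differences are constant, so the polynomial has degree 4.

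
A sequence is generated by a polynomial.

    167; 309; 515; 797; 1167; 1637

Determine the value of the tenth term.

4757

142  206  282  370  470
64  76  88  100
12  12  12
The third differences are constant (12).
100 + 12 = 112;  470 + 112 = 582;  1637 + 582 = 2219
112 + 12 = 124;  582 + 124 = 706;  2219 + 706 = 2925
124 + 12 = 136;  706 + 136 = 842;  2925 + 842 = 3767
136 + 12 = 148;  842 + 148 = 990;  3767 + 990 = 4757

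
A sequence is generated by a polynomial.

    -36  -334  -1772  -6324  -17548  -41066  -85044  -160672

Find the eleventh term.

Δ: -298, -1438, -4552, -11224, -23518, -43978, -75628
Δ²: -1140, -3114, -6672, -12294, -20460, -31650
Δ³: -1974, -3558, -5622, -8166, -11190
Δ⁴: -1584, -2064, -2544, -3024
Δ⁵: -480, -480, -480
Constant fifth difference = -480, so extend:
-3024 − 480 = -3504;  -11190 − 3504 = -14694;  -31650 − 14694 = -46344;  -75628 − 46344 = -121972;  -160672 − 121972 = -282644
-3504 − 480 = -3984;  -14694 − 3984 = -18678;  -46344 − 18678 = -65022;  -121972 − 65022 = -186994;  -282644 − 186994 = -469638
-3984 − 480 = -4464;  -18678 − 4464 = -23142;  -65022 − 23142 = -88164;  -186994 − 88164 = -275158;  -469638 − 275158 = -744796

-744796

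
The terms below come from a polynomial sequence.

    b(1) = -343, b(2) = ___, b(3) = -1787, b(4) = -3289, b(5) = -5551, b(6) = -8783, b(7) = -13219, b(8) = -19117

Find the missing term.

-859

Using the last 6 terms:
Δ: -1502  -2262  -3232  -4436  -5898
Δ²: -760  -970  -1204  -1462
Δ³: -210  -234  -258
Δ⁴: -24  -24
Constant fourth difference = -24.
Extend backward: -210 + 24 = -186;  -760 + 186 = -574;  -1502 + 574 = -928;  -1787 + 928 = -859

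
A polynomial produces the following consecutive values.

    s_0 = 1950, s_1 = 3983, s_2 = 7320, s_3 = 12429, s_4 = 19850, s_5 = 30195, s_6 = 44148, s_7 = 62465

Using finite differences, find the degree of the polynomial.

2033, 3337, 5109, 7421, 10345, 13953, 18317
1304, 1772, 2312, 2924, 3608, 4364
468, 540, 612, 684, 756
72, 72, 72, 72
The fourth differences are constant, so the polynomial has degree 4.

4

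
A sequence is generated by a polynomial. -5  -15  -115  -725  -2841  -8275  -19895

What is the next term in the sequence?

D1: -10, -100, -610, -2116, -5434, -11620
D2: -90, -510, -1506, -3318, -6186
D3: -420, -996, -1812, -2868
D4: -576, -816, -1056
D5: -240, -240
Constant fifth difference = -240, so extend:
-1056 − 240 = -1296;  -2868 − 1296 = -4164;  -6186 − 4164 = -10350;  -11620 − 10350 = -21970;  -19895 − 21970 = -41865

-41865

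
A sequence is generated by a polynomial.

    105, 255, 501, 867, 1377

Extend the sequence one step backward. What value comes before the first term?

150, 246, 366, 510
96, 120, 144
24, 24
The third differences are constant at 24.
Work back: 96 − 24 = 72;  150 − 72 = 78;  105 − 78 = 27

27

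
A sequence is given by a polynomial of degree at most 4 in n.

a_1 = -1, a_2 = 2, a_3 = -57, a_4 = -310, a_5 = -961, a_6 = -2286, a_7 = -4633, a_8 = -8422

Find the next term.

3, -59, -253, -651, -1325, -2347, -3789
-62, -194, -398, -674, -1022, -1442
-132, -204, -276, -348, -420
-72, -72, -72, -72
Constant fourth difference = -72, so extend:
-420 − 72 = -492;  -1442 − 492 = -1934;  -3789 − 1934 = -5723;  -8422 − 5723 = -14145

-14145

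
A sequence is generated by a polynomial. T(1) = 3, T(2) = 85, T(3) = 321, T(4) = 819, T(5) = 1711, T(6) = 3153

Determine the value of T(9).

12699

82, 236, 498, 892, 1442
154, 262, 394, 550
108, 132, 156
24, 24
The fourth differences are constant (24).
156 + 24 = 180;  550 + 180 = 730;  1442 + 730 = 2172;  3153 + 2172 = 5325
180 + 24 = 204;  730 + 204 = 934;  2172 + 934 = 3106;  5325 + 3106 = 8431
204 + 24 = 228;  934 + 228 = 1162;  3106 + 1162 = 4268;  8431 + 4268 = 12699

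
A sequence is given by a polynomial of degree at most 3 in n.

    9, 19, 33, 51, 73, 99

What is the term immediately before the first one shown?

3

D1: 10  14  18  22  26
D2: 4  4  4  4
The second differences are constant at 4.
Work back: 10 − 4 = 6;  9 − 6 = 3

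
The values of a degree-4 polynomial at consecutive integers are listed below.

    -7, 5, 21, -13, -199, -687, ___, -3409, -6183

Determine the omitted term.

-1675

Using the first 6 terms:
First differences: 12, 16, -34, -186, -488
Second differences: 4, -50, -152, -302
Third differences: -54, -102, -150
Fourth differences: -48, -48
Constant fourth difference = -48.
Extend forward: -150 − 48 = -198;  -302 − 198 = -500;  -488 − 500 = -988;  -687 − 988 = -1675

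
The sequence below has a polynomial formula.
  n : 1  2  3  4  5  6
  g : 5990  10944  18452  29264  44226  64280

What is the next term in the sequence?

90464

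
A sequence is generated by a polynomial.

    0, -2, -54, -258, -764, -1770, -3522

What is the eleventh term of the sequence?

Δ: -2 , -52 , -204 , -506 , -1006 , -1752
Δ²: -50 , -152 , -302 , -500 , -746
Δ³: -102 , -150 , -198 , -246
Δ⁴: -48 , -48 , -48
Fourth differences constant at -48.
-246 − 48 = -294;  -746 − 294 = -1040;  -1752 − 1040 = -2792;  -3522 − 2792 = -6314
-294 − 48 = -342;  -1040 − 342 = -1382;  -2792 − 1382 = -4174;  -6314 − 4174 = -10488
-342 − 48 = -390;  -1382 − 390 = -1772;  -4174 − 1772 = -5946;  -10488 − 5946 = -16434
-390 − 48 = -438;  -1772 − 438 = -2210;  -5946 − 2210 = -8156;  -16434 − 8156 = -24590

-24590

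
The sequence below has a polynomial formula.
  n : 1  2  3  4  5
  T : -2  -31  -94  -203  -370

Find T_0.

5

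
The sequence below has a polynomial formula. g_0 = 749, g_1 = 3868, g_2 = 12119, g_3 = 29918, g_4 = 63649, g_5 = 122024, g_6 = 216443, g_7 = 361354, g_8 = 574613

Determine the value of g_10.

1296799

D1: 3119  8251  17799  33731  58375  94419  144911  213259
D2: 5132  9548  15932  24644  36044  50492  68348
D3: 4416  6384  8712  11400  14448  17856
D4: 1968  2328  2688  3048  3408
D5: 360  360  360  360
Fifth differences constant at 360.
3408 + 360 = 3768;  17856 + 3768 = 21624;  68348 + 21624 = 89972;  213259 + 89972 = 303231;  574613 + 303231 = 877844
3768 + 360 = 4128;  21624 + 4128 = 25752;  89972 + 25752 = 115724;  303231 + 115724 = 418955;  877844 + 418955 = 1296799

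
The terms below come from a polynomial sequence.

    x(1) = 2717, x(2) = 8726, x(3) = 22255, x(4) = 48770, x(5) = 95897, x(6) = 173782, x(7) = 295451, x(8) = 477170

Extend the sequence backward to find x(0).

562

D1: 6009, 13529, 26515, 47127, 77885, 121669, 181719
D2: 7520, 12986, 20612, 30758, 43784, 60050
D3: 5466, 7626, 10146, 13026, 16266
D4: 2160, 2520, 2880, 3240
D5: 360, 360, 360
The fifth differences are constant at 360.
Work back: 2160 − 360 = 1800;  5466 − 1800 = 3666;  7520 − 3666 = 3854;  6009 − 3854 = 2155;  2717 − 2155 = 562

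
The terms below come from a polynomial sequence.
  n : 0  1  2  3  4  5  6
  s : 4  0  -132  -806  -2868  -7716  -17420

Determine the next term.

-4, -132, -674, -2062, -4848, -9704
-128, -542, -1388, -2786, -4856
-414, -846, -1398, -2070
-432, -552, -672
-120, -120
Constant fifth difference = -120, so extend:
-672 − 120 = -792;  -2070 − 792 = -2862;  -4856 − 2862 = -7718;  -9704 − 7718 = -17422;  -17420 − 17422 = -34842

-34842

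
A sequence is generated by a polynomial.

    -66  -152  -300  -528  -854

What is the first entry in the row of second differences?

Δ: -86, -148, -228, -326
Δ²: -62, -80, -98
Δ³: -18, -18

-62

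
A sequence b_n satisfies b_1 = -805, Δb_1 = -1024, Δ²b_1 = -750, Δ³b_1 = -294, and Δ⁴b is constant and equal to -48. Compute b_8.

-35693

Build the table forward from the leading diagonal:
D4: -48  -48  -48  -48  -48  -48  -48  -48
D3: -294  -342  -390  -438  -486  -534  -582  -630
D2: -750  -1044  -1386  -1776  -2214  -2700  -3234  -3816
D1: -1024  -1774  -2818  -4204  -5980  -8194  -10894  -14128
b: -805  -1829  -3603  -6421  -10625  -16605  -24799  -35693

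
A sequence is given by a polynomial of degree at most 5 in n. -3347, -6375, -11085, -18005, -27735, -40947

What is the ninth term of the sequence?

-109275

Δ: -3028 , -4710 , -6920 , -9730 , -13212
Δ²: -1682 , -2210 , -2810 , -3482
Δ³: -528 , -600 , -672
Δ⁴: -72 , -72
Constant fourth difference = -72, so extend:
-672 − 72 = -744;  -3482 − 744 = -4226;  -13212 − 4226 = -17438;  -40947 − 17438 = -58385
-744 − 72 = -816;  -4226 − 816 = -5042;  -17438 − 5042 = -22480;  -58385 − 22480 = -80865
-816 − 72 = -888;  -5042 − 888 = -5930;  -22480 − 5930 = -28410;  -80865 − 28410 = -109275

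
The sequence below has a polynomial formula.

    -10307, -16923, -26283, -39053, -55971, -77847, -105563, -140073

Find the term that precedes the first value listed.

-5841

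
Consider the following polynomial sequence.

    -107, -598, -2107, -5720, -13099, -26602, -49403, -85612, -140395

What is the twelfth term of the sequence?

-486208

First differences: -491, -1509, -3613, -7379, -13503, -22801, -36209, -54783
Second differences: -1018, -2104, -3766, -6124, -9298, -13408, -18574
Third differences: -1086, -1662, -2358, -3174, -4110, -5166
Fourth differences: -576, -696, -816, -936, -1056
Fifth differences: -120, -120, -120, -120
Fifth differences constant at -120.
-1056 − 120 = -1176;  -5166 − 1176 = -6342;  -18574 − 6342 = -24916;  -54783 − 24916 = -79699;  -140395 − 79699 = -220094
-1176 − 120 = -1296;  -6342 − 1296 = -7638;  -24916 − 7638 = -32554;  -79699 − 32554 = -112253;  -220094 − 112253 = -332347
-1296 − 120 = -1416;  -7638 − 1416 = -9054;  -32554 − 9054 = -41608;  -112253 − 41608 = -153861;  -332347 − 153861 = -486208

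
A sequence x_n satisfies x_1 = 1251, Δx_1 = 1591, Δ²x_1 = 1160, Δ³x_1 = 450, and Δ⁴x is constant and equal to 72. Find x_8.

55018

Build the table forward from the leading diagonal:
D4: 72  72  72  72  72  72  72  72
D3: 450  522  594  666  738  810  882  954
D2: 1160  1610  2132  2726  3392  4130  4940  5822
D1: 1591  2751  4361  6493  9219  12611  16741  21681
x: 1251  2842  5593  9954  16447  25666  38277  55018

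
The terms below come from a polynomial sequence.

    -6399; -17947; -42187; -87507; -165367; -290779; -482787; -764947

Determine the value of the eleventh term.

-2465659

D1: -11548, -24240, -45320, -77860, -125412, -192008, -282160
D2: -12692, -21080, -32540, -47552, -66596, -90152
D3: -8388, -11460, -15012, -19044, -23556
D4: -3072, -3552, -4032, -4512
D5: -480, -480, -480
Constant fifth difference = -480, so extend:
-4512 − 480 = -4992;  -23556 − 4992 = -28548;  -90152 − 28548 = -118700;  -282160 − 118700 = -400860;  -764947 − 400860 = -1165807
-4992 − 480 = -5472;  -28548 − 5472 = -34020;  -118700 − 34020 = -152720;  -400860 − 152720 = -553580;  -1165807 − 553580 = -1719387
-5472 − 480 = -5952;  -34020 − 5952 = -39972;  -152720 − 39972 = -192692;  -553580 − 192692 = -746272;  -1719387 − 746272 = -2465659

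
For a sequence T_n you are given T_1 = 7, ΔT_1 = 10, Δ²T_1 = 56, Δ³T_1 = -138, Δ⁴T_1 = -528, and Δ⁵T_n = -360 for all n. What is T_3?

83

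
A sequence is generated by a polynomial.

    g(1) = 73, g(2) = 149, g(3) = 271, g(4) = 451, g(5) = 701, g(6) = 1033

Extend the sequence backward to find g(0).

D1: 76, 122, 180, 250, 332
D2: 46, 58, 70, 82
D3: 12, 12, 12
The third differences are constant at 12.
Work back: 46 − 12 = 34;  76 − 34 = 42;  73 − 42 = 31

31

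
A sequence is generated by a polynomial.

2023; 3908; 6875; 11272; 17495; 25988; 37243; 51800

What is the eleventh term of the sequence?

First differences: 1885, 2967, 4397, 6223, 8493, 11255, 14557
Second differences: 1082, 1430, 1826, 2270, 2762, 3302
Third differences: 348, 396, 444, 492, 540
Fourth differences: 48, 48, 48, 48
The fourth differences are constant (48).
540 + 48 = 588;  3302 + 588 = 3890;  14557 + 3890 = 18447;  51800 + 18447 = 70247
588 + 48 = 636;  3890 + 636 = 4526;  18447 + 4526 = 22973;  70247 + 22973 = 93220
636 + 48 = 684;  4526 + 684 = 5210;  22973 + 5210 = 28183;  93220 + 28183 = 121403

121403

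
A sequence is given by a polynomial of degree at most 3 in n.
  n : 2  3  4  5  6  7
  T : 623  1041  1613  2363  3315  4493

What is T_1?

D1: 418  572  750  952  1178
D2: 154  178  202  226
D3: 24  24  24
The third differences are constant at 24.
Work back: 154 − 24 = 130;  418 − 130 = 288;  623 − 288 = 335

335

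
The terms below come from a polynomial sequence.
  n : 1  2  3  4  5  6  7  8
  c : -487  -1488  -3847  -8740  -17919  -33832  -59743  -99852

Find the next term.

-159415

D1: -1001 , -2359 , -4893 , -9179 , -15913 , -25911 , -40109
D2: -1358 , -2534 , -4286 , -6734 , -9998 , -14198
D3: -1176 , -1752 , -2448 , -3264 , -4200
D4: -576 , -696 , -816 , -936
D5: -120 , -120 , -120
Constant fifth difference = -120, so extend:
-936 − 120 = -1056;  -4200 − 1056 = -5256;  -14198 − 5256 = -19454;  -40109 − 19454 = -59563;  -99852 − 59563 = -159415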